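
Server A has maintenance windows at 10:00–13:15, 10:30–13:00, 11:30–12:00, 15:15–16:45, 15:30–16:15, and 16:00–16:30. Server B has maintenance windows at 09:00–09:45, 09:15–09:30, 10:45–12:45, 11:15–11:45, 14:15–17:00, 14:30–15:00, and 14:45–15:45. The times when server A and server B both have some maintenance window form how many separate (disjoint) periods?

2

First set merges to 10:00-13:15, 15:15-16:45.
Second set merges to 09:00-09:45, 10:45-12:45, 14:15-17:00.
A ∩ B = 10:45-12:45, 15:15-16:45.
That is 2 disjoint pieces.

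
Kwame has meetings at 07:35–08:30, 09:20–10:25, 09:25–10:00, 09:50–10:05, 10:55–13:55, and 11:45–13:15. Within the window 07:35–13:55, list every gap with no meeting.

After merging, the occupied span is 07:35-08:30, 09:20-10:25, 10:55-13:55.
Complement within 07:35-13:55: 08:30-09:20, 10:25-10:55.

08:30-09:20, 10:25-10:55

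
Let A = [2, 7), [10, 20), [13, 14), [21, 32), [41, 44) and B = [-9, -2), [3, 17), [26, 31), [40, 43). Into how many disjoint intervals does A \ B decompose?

5

A, merged: [2, 7), [10, 20), [21, 32), [41, 44).
A \ B = [2, 3), [17, 20), [21, 26), [31, 32), [43, 44).
That is 5 disjoint pieces.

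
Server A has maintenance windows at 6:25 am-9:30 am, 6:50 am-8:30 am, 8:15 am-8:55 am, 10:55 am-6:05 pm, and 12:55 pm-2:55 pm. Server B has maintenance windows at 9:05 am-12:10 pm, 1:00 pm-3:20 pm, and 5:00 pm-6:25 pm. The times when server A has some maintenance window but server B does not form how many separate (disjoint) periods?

A, merged: 6:25 am-9:30 am, 10:55 am-6:05 pm.
A \ B = 6:25 am-9:05 am, 12:10 pm-1:00 pm, 3:20 pm-5:00 pm.
That is 3 disjoint pieces.

3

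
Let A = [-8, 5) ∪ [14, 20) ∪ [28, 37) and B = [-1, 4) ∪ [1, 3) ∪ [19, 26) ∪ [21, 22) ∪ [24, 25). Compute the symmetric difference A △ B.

Second set merges to [-1, 4), [19, 26).
A \ B = [-8, -1), [4, 5), [14, 19), [28, 37).
B \ A = [20, 26).
Union of the two gives the symmetric difference.

[-8, -1) ∪ [4, 5) ∪ [14, 19) ∪ [20, 26) ∪ [28, 37)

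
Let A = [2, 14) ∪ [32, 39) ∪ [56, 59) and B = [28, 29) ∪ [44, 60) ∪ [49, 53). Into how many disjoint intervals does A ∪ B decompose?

4

Second set merges to [28, 29), [44, 60).
A ∪ B = [2, 14), [28, 29), [32, 39), [44, 60).
That is 4 disjoint pieces.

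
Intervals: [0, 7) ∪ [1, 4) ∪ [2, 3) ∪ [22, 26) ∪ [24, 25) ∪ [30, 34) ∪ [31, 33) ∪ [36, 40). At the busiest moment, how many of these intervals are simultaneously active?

Sweep endpoints in order; track running count of active intervals.
Peak of 3 reached at 2.

3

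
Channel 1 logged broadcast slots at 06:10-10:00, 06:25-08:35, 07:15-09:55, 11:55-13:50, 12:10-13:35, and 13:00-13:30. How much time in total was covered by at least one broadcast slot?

Merged: 06:10-10:00, 11:55-13:50.
Lengths: 3 h 50 min + 1 h 55 min = 5 h 45 min.

5 h 45 min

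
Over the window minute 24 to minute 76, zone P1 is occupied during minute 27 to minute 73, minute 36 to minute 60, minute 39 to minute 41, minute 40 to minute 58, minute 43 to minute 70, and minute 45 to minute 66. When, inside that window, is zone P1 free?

Covered (merged): minute 27 to minute 73.
Complement within minute 24 to minute 76: minute 24 to minute 27, minute 73 to minute 76.

minute 24 to minute 27, minute 73 to minute 76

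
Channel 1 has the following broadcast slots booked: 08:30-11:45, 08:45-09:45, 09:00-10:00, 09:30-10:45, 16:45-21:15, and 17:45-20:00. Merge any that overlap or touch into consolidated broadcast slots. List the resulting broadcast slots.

08:45-09:45 overlaps/touches 08:30-11:45 → extend to 08:30-11:45.
09:00-10:00 overlaps/touches 08:30-11:45 → extend to 08:30-11:45.
09:30-10:45 overlaps/touches 08:30-11:45 → extend to 08:30-11:45.
16:45-21:15 is disjoint → start new block.
17:45-20:00 overlaps/touches 16:45-21:15 → extend to 16:45-21:15.

08:30-11:45, 16:45-21:15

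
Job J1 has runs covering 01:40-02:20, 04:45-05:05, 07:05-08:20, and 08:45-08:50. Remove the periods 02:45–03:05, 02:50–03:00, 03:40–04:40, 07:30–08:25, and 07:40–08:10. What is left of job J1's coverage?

01:40-02:20, 04:45-05:05, 07:05-07:30, 08:45-08:50

Second set merges to 02:45-03:05, 03:40-04:40, 07:30-08:25.
01:40-02:20: nothing removed.
04:45-05:05: nothing removed.
07:05-08:20 \ B = 07:05-07:30.
08:45-08:50: nothing removed.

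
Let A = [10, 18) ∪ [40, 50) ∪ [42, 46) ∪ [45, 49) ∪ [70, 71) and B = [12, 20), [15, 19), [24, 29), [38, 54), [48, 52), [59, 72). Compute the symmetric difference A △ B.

[10, 12) ∪ [18, 20) ∪ [24, 29) ∪ [38, 40) ∪ [50, 54) ∪ [59, 70) ∪ [71, 72)

Merge the first list: [10, 18), [40, 50), [70, 71).
Merge the second list: [12, 20), [24, 29), [38, 54), [59, 72).
A but not B: [10, 12).
B but not A: [18, 20), [24, 29), [38, 40), [50, 54), [59, 70), [71, 72).
Combining gives A △ B.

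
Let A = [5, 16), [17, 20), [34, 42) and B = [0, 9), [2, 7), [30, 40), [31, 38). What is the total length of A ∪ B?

31

B, merged: [0, 9), [30, 40).
A ∪ B = [0, 16), [17, 20), [30, 42).
Total: 16 + 3 + 12 = 31.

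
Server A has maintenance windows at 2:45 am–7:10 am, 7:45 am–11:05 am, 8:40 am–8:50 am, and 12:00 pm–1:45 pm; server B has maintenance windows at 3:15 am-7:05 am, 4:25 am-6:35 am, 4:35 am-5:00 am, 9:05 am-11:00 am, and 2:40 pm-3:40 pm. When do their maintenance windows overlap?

Merge the first list: 2:45 am–7:10 am, 7:45 am–11:05 am, 12:00 pm–1:45 pm.
Merge the second list: 3:15 am–7:05 am, 9:05 am–11:00 am, 2:40 pm–3:40 pm.
2:45 am–7:10 am ∩ B → 3:15 am–7:05 am.
7:45 am–11:05 am ∩ B → 9:05 am–11:00 am.
12:00 pm–1:45 pm meets no B interval.

3:15 am–7:05 am, 9:05 am–11:00 am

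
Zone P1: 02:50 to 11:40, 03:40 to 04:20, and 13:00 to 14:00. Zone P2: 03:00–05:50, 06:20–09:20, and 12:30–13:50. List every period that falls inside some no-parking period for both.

03:00–05:50, 06:20–09:20, 13:00–13:50

First set merges to 02:50–11:40, 13:00–14:00.
02:50–11:40 ∩ B → 03:00–05:50, 06:20–09:20.
13:00–14:00 ∩ B → 13:00–13:50.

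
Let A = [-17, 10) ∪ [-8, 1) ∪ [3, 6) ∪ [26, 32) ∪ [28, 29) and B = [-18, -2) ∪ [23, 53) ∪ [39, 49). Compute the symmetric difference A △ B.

[-18, -17) ∪ [-2, 10) ∪ [23, 26) ∪ [32, 53)

First set merges to [-17, 10), [26, 32).
Second set merges to [-18, -2), [23, 53).
A \ B = [-2, 10).
B \ A = [-18, -17), [23, 26), [32, 53).
Union of the two gives the symmetric difference.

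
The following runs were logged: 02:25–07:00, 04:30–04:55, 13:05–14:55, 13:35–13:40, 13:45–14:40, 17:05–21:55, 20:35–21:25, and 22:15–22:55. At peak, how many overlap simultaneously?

Sweep endpoints in order; track running count of active intervals.
Peak of 2 reached at 04:30.

2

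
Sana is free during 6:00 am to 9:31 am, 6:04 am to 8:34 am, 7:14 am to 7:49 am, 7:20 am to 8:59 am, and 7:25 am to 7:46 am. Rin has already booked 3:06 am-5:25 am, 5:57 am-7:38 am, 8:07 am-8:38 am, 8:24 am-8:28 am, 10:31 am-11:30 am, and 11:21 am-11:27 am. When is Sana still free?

A, merged: 6:00 am-9:31 am.
B, merged: 3:06 am-5:25 am, 5:57 am-7:38 am, 8:07 am-8:38 am, 10:31 am-11:30 am.
6:00 am-9:31 am \ B = 7:38 am-8:07 am, 8:38 am-9:31 am.

7:38 am-8:07 am, 8:38 am-9:31 am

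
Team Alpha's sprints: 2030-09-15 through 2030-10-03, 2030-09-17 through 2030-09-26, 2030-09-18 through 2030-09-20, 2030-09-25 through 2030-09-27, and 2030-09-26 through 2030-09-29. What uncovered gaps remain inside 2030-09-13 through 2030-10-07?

2030-09-13 through 2030-09-14, 2030-10-04 through 2030-10-07

After merging, the occupied span is 2030-09-15 through 2030-10-03.
Uncovered inside 2030-09-13 through 2030-10-07: 2030-09-13 through 2030-09-14, 2030-10-04 through 2030-10-07.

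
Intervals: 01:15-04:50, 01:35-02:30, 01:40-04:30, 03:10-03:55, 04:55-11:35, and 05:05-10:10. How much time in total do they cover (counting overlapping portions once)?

Merged: 01:15–04:50, 04:55–11:35.
Lengths: 3 h 35 min + 6 h 40 min = 10 h 15 min.

10 h 15 min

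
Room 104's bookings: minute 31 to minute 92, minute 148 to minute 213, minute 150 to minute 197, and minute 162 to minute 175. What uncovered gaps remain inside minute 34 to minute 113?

minute 92 to minute 113

The merged coverage is minute 31 to minute 92, minute 148 to minute 213.
Gaps within minute 34 to minute 113: minute 92 to minute 113.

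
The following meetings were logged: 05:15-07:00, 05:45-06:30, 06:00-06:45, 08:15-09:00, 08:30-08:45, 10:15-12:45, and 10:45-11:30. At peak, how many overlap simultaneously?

3

Walk the sorted start/end points keeping a running depth.
The depth first hits 3 at 06:00.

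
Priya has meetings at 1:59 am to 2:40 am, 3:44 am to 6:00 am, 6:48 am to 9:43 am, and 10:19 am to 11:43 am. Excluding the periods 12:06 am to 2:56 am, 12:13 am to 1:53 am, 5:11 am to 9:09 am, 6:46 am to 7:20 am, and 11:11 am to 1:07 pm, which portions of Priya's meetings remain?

3:44 am–5:11 am, 9:09 am–9:43 am, 10:19 am–11:11 am

B, merged: 12:06 am–2:56 am, 5:11 am–9:09 am, 11:11 am–1:07 pm.
1:59 am–2:40 am lies entirely inside B → drops out.
3:44 am–6:00 am with B removed leaves 3:44 am–5:11 am.
6:48 am–9:43 am with B removed leaves 9:09 am–9:43 am.
10:19 am–11:43 am with B removed leaves 10:19 am–11:11 am.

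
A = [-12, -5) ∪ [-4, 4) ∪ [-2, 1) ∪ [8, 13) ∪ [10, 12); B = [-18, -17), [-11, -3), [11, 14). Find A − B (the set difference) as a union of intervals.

First set merges to [-12, -5), [-4, 4), [8, 13).
[-12, -5) \ B = [-12, -11).
[-4, 4) \ B = [-3, 4).
[8, 13) \ B = [8, 11).

[-12, -11) ∪ [-3, 4) ∪ [8, 11)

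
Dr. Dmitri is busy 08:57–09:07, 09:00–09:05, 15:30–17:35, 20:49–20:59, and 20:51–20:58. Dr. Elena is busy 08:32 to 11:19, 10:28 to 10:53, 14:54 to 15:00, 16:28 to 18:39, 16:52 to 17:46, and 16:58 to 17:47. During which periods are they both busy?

A, merged: 08:57-09:07, 15:30-17:35, 20:49-20:59.
B, merged: 08:32-11:19, 14:54-15:00, 16:28-18:39.
08:57-09:07 ∩ B → 08:57-09:07.
15:30-17:35 ∩ B → 16:28-17:35.
20:49-20:59 meets no B interval.

08:57-09:07, 16:28-17:35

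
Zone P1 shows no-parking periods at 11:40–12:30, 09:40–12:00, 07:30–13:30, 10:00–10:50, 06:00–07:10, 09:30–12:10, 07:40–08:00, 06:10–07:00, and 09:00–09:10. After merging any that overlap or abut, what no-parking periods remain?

06:00–07:10, 07:30–13:30

Sort by start: 06:00–07:10, 06:10–07:00, 07:30–13:30, 07:40–08:00, 09:00–09:10, 09:30–12:10, 09:40–12:00, 10:00–10:50, 11:40–12:30.
06:10–07:00 overlaps/touches 06:00–07:10 → extend to 06:00–07:10.
07:30–13:30 is disjoint → start new block.
07:40–08:00 overlaps/touches 07:30–13:30 → extend to 07:30–13:30.
09:00–09:10 overlaps/touches 07:30–13:30 → extend to 07:30–13:30.
09:30–12:10 overlaps/touches 07:30–13:30 → extend to 07:30–13:30.
09:40–12:00 overlaps/touches 07:30–13:30 → extend to 07:30–13:30.
10:00–10:50 overlaps/touches 07:30–13:30 → extend to 07:30–13:30.
11:40–12:30 overlaps/touches 07:30–13:30 → extend to 07:30–13:30.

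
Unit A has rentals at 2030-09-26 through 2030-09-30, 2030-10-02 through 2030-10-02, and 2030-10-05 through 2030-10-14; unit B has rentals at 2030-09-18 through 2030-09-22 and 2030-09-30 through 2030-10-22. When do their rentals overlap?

2030-09-26 through 2030-09-30 ∩ B → 2030-09-30 through 2030-09-30.
2030-10-02 through 2030-10-02 ∩ B → 2030-10-02 through 2030-10-02.
2030-10-05 through 2030-10-14 ∩ B → 2030-10-05 through 2030-10-14.

2030-09-30 through 2030-09-30, 2030-10-02 through 2030-10-02, 2030-10-05 through 2030-10-14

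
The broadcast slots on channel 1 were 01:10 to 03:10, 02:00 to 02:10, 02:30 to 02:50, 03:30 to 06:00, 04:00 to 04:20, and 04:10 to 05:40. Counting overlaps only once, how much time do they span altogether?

4 h 30 min

Merged: 01:10–03:10, 03:30–06:00.
Lengths: 2 h + 2 h 30 min = 4 h 30 min.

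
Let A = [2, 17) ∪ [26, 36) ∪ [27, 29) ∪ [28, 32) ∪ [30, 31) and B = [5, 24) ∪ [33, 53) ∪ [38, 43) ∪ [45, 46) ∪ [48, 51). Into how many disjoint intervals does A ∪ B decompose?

2

First set merges to [2, 17), [26, 36).
Second set merges to [5, 24), [33, 53).
A ∪ B = [2, 24), [26, 53).
That is 2 disjoint pieces.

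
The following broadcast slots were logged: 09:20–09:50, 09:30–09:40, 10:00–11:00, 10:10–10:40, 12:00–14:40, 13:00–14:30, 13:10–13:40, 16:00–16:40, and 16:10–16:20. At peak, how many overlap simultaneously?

3

At 13:10, 3 of the intervals are simultaneously active.
No point has more.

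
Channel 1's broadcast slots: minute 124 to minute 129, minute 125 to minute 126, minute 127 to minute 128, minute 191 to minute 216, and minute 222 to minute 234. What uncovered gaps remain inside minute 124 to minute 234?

minute 129 to minute 191, minute 216 to minute 222

The merged coverage is minute 124 to minute 129, minute 191 to minute 216, minute 222 to minute 234.
Complement within minute 124 to minute 234: minute 129 to minute 191, minute 216 to minute 222.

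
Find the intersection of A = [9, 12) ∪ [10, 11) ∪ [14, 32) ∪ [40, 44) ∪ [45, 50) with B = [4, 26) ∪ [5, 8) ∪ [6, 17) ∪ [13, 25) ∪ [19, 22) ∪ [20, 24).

[9, 12) ∪ [14, 26)

First set merges to [9, 12), [14, 32), [40, 44), [45, 50).
Second set merges to [4, 26).
[9, 12) meets the second set on [9, 12).
[14, 32) meets the second set on [14, 26).
[40, 44): no overlap with the second set.
[45, 50): no overlap with the second set.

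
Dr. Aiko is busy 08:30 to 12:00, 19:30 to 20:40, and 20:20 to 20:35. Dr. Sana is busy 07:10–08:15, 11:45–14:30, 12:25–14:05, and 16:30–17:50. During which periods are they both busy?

A, merged: 08:30–12:00, 19:30–20:40.
B, merged: 07:10–08:15, 11:45–14:30, 16:30–17:50.
08:30–12:00 overlaps B on 11:45–12:00.
19:30–20:40 falls entirely outside B.

11:45–12:00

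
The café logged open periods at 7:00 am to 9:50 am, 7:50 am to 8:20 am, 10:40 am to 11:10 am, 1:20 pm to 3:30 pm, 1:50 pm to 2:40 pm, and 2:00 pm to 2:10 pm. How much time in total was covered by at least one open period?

Merged: 7:00 am-9:50 am, 10:40 am-11:10 am, 1:20 pm-3:30 pm.
Lengths: 2 h 50 min + 30 min + 2 h 10 min = 5 h 30 min.

5 h 30 min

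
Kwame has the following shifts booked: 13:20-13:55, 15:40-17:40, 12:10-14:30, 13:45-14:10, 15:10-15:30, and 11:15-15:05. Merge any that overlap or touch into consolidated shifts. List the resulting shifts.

11:15–15:05, 15:10–15:30, 15:40–17:40

Sort by start: 11:15–15:05, 12:10–14:30, 13:20–13:55, 13:45–14:10, 15:10–15:30, 15:40–17:40.
12:10–14:30 overlaps/touches 11:15–15:05 → extend to 11:15–15:05.
13:20–13:55 overlaps/touches 11:15–15:05 → extend to 11:15–15:05.
13:45–14:10 overlaps/touches 11:15–15:05 → extend to 11:15–15:05.
15:10–15:30 is disjoint → start new block.
15:40–17:40 is disjoint → start new block.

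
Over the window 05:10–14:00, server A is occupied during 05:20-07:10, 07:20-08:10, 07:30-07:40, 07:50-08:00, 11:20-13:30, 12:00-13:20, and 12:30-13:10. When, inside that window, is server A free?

05:10–05:20, 07:10–07:20, 08:10–11:20, 13:30–14:00

Covered (merged): 05:20–07:10, 07:20–08:10, 11:20–13:30.
Uncovered inside 05:10–14:00: 05:10–05:20, 07:10–07:20, 08:10–11:20, 13:30–14:00.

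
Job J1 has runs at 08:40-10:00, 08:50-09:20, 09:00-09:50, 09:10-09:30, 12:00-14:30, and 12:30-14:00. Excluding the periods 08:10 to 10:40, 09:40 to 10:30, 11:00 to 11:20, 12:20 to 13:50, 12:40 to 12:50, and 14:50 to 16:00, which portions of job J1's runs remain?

12:00-12:20, 13:50-14:30

First set merges to 08:40-10:00, 12:00-14:30.
Second set merges to 08:10-10:40, 11:00-11:20, 12:20-13:50, 14:50-16:00.
08:40-10:00: entirely removed.
12:00-14:30 \ B = 12:00-12:20, 13:50-14:30.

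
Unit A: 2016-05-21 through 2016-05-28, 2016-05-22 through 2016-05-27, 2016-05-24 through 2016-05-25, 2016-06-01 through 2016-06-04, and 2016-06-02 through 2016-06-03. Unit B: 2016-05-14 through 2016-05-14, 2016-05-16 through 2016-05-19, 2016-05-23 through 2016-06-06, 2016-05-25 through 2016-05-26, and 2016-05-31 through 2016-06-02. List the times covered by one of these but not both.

Merge the first list: 2016-05-21 through 2016-05-28, 2016-06-01 through 2016-06-04.
Merge the second list: 2016-05-14 through 2016-05-14, 2016-05-16 through 2016-05-19, 2016-05-23 through 2016-06-06.
A but not B: 2016-05-21 through 2016-05-22.
B but not A: 2016-05-14 through 2016-05-14, 2016-05-16 through 2016-05-19, 2016-05-29 through 2016-05-31, 2016-06-05 through 2016-06-06.
Combining gives A △ B.

2016-05-14 through 2016-05-14, 2016-05-16 through 2016-05-19, 2016-05-21 through 2016-05-22, 2016-05-29 through 2016-05-31, 2016-06-05 through 2016-06-06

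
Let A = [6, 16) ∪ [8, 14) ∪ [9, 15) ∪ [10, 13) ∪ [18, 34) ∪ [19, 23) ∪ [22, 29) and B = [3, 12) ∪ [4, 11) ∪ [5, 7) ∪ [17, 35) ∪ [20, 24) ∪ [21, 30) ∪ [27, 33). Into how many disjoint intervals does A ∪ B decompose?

2

A, merged: [6, 16), [18, 34).
B, merged: [3, 12), [17, 35).
A ∪ B = [3, 16), [17, 35).
That is 2 disjoint pieces.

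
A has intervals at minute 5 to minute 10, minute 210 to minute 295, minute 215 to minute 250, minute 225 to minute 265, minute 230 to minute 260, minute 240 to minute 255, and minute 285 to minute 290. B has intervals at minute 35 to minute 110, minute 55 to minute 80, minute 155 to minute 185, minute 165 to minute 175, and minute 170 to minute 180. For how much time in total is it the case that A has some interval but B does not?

90 minutes

Merge the first list: minute 5 to minute 10, minute 210 to minute 295.
Merge the second list: minute 35 to minute 110, minute 155 to minute 185.
A \ B = minute 5 to minute 10, minute 210 to minute 295.
Total: 5 minutes + 85 minutes = 90 minutes.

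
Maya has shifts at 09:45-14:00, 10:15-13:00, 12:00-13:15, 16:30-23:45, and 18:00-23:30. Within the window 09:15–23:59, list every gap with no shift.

09:15–09:45, 14:00–16:30, 23:45–23:59

Covered (merged): 09:45–14:00, 16:30–23:45.
Complement within 09:15–23:59: 09:15–09:45, 14:00–16:30, 23:45–23:59.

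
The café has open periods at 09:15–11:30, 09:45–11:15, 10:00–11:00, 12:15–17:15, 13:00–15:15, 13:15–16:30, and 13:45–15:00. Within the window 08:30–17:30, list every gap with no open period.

08:30-09:15, 11:30-12:15, 17:15-17:30

After merging, the occupied span is 09:15-11:30, 12:15-17:15.
Gaps within 08:30-17:30: 08:30-09:15, 11:30-12:15, 17:15-17:30.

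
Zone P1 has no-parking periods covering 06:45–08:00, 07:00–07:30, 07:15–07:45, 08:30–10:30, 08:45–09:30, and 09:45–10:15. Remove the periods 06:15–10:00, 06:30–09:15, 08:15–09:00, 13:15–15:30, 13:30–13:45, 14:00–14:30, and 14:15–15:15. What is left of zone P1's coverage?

First set merges to 06:45–08:00, 08:30–10:30.
Second set merges to 06:15–10:00, 13:15–15:30.
06:45–08:00: fully covered by B → removed.
08:30–10:30 minus B → 10:00–10:30.

10:00–10:30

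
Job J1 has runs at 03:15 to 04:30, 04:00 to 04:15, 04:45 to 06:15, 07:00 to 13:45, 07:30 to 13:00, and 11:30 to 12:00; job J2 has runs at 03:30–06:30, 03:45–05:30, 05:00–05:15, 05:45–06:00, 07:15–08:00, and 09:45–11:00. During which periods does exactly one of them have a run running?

First set merges to 03:15–04:30, 04:45–06:15, 07:00–13:45.
Second set merges to 03:30–06:30, 07:15–08:00, 09:45–11:00.
A \ B = 03:15–03:30, 07:00–07:15, 08:00–09:45, 11:00–13:45.
B \ A = 04:30–04:45, 06:15–06:30.
Union of the two gives the symmetric difference.

03:15–03:30, 04:30–04:45, 06:15–06:30, 07:00–07:15, 08:00–09:45, 11:00–13:45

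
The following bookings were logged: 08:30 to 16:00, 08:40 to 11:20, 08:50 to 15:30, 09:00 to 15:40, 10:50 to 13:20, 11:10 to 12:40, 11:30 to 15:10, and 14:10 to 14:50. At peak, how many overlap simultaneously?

Walk the sorted start/end points keeping a running depth.
The depth first hits 6 at 11:10.

6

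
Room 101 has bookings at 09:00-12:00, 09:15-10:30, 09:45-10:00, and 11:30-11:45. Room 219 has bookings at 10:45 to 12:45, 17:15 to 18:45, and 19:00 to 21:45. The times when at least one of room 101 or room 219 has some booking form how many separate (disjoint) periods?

3

A, merged: 09:00–12:00.
A ∪ B = 09:00–12:45, 17:15–18:45, 19:00–21:45.
That is 3 disjoint pieces.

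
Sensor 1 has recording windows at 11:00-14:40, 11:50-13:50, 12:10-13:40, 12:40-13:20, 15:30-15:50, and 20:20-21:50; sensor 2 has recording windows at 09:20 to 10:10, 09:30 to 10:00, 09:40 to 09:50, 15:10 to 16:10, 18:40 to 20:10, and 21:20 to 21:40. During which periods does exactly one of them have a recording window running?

First set merges to 11:00–14:40, 15:30–15:50, 20:20–21:50.
Second set merges to 09:20–10:10, 15:10–16:10, 18:40–20:10, 21:20–21:40.
A \ B = 11:00–14:40, 20:20–21:20, 21:40–21:50.
B \ A = 09:20–10:10, 15:10–15:30, 15:50–16:10, 18:40–20:10.
Union of the two gives the symmetric difference.

09:20–10:10, 11:00–14:40, 15:10–15:30, 15:50–16:10, 18:40–20:10, 20:20–21:20, 21:40–21:50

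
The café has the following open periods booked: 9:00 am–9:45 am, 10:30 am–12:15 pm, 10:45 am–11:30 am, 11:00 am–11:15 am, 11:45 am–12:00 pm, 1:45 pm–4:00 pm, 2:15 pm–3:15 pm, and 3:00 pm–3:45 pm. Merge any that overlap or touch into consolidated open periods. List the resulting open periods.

10:30 am–12:15 pm is disjoint → start new block.
10:45 am–11:30 am overlaps/touches 10:30 am–12:15 pm → extend to 10:30 am–12:15 pm.
11:00 am–11:15 am overlaps/touches 10:30 am–12:15 pm → extend to 10:30 am–12:15 pm.
11:45 am–12:00 pm overlaps/touches 10:30 am–12:15 pm → extend to 10:30 am–12:15 pm.
1:45 pm–4:00 pm is disjoint → start new block.
2:15 pm–3:15 pm overlaps/touches 1:45 pm–4:00 pm → extend to 1:45 pm–4:00 pm.
3:00 pm–3:45 pm overlaps/touches 1:45 pm–4:00 pm → extend to 1:45 pm–4:00 pm.

9:00 am–9:45 am, 10:30 am–12:15 pm, 1:45 pm–4:00 pm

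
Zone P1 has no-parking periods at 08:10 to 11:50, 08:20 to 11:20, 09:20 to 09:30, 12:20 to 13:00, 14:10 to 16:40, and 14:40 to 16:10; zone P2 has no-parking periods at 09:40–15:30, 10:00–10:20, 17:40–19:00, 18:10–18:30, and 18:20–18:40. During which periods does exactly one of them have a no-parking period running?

First set merges to 08:10–11:50, 12:20–13:00, 14:10–16:40.
Second set merges to 09:40–15:30, 17:40–19:00.
A \ B = 08:10–09:40, 15:30–16:40.
B \ A = 11:50–12:20, 13:00–14:10, 17:40–19:00.
Union of the two gives the symmetric difference.

08:10–09:40, 11:50–12:20, 13:00–14:10, 15:30–16:40, 17:40–19:00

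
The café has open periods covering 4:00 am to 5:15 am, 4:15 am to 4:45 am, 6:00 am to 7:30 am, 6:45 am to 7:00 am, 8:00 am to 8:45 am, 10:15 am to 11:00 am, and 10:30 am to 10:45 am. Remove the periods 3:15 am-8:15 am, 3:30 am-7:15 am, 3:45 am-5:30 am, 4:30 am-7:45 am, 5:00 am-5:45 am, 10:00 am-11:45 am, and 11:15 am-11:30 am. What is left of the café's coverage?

A, merged: 4:00 am-5:15 am, 6:00 am-7:30 am, 8:00 am-8:45 am, 10:15 am-11:00 am.
B, merged: 3:15 am-8:15 am, 10:00 am-11:45 am.
4:00 am-5:15 am lies entirely inside B → drops out.
6:00 am-7:30 am lies entirely inside B → drops out.
8:00 am-8:45 am with B removed leaves 8:15 am-8:45 am.
10:15 am-11:00 am lies entirely inside B → drops out.

8:15 am-8:45 am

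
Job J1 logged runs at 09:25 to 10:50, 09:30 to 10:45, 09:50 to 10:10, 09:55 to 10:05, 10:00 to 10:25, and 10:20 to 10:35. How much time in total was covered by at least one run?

1 h 25 min

Merged: 09:25–10:50.
Length: 1 h 25 min.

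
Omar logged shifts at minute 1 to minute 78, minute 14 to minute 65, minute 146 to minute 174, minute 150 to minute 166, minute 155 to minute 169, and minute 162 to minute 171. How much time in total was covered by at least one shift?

Merged: minute 1 to minute 78, minute 146 to minute 174.
Lengths: 77 minutes + 28 minutes = 105 minutes.

105 minutes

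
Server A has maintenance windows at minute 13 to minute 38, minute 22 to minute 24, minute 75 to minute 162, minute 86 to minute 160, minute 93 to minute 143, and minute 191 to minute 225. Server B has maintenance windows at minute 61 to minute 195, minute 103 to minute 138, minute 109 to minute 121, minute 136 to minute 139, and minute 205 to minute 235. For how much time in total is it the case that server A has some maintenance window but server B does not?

Merge the first list: minute 13 to minute 38, minute 75 to minute 162, minute 191 to minute 225.
Merge the second list: minute 61 to minute 195, minute 205 to minute 235.
A \ B = minute 13 to minute 38, minute 195 to minute 205.
Total: 25 minutes + 10 minutes = 35 minutes.

35 minutes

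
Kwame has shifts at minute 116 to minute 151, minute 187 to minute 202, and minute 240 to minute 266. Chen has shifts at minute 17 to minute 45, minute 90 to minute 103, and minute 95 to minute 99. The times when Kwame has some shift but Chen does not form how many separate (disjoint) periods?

Merge the second list: minute 17 to minute 45, minute 90 to minute 103.
A \ B = minute 116 to minute 151, minute 187 to minute 202, minute 240 to minute 266.
That is 3 disjoint pieces.

3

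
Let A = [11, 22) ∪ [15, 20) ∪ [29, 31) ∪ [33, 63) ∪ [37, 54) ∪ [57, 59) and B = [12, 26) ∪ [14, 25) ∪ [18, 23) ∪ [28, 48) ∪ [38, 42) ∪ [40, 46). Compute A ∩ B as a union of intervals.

Merge the first list: [11, 22), [29, 31), [33, 63).
Merge the second list: [12, 26), [28, 48).
[11, 22) overlaps B on [12, 22).
[29, 31) overlaps B on [29, 31).
[33, 63) overlaps B on [33, 48).

[12, 22) ∪ [29, 31) ∪ [33, 48)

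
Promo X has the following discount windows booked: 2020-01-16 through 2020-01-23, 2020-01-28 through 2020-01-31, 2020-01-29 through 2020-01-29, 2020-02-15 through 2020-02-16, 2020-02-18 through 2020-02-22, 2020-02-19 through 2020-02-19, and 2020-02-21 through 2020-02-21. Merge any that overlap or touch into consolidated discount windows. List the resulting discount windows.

2020-01-16 through 2020-01-23, 2020-01-28 through 2020-01-31, 2020-02-15 through 2020-02-16, 2020-02-18 through 2020-02-22

2020-01-28 through 2020-01-31 is disjoint → start new block.
2020-01-29 through 2020-01-29 overlaps/touches 2020-01-28 through 2020-01-31 → extend to 2020-01-28 through 2020-01-31.
2020-02-15 through 2020-02-16 is disjoint → start new block.
2020-02-18 through 2020-02-22 is disjoint → start new block.
2020-02-19 through 2020-02-19 overlaps/touches 2020-02-18 through 2020-02-22 → extend to 2020-02-18 through 2020-02-22.
2020-02-21 through 2020-02-21 overlaps/touches 2020-02-18 through 2020-02-22 → extend to 2020-02-18 through 2020-02-22.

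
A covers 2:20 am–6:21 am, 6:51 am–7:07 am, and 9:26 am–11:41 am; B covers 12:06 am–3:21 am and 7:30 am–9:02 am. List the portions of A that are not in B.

2:20 am-6:21 am \ B = 3:21 am-6:21 am.
6:51 am-7:07 am: nothing removed.
9:26 am-11:41 am: nothing removed.

3:21 am-6:21 am, 6:51 am-7:07 am, 9:26 am-11:41 am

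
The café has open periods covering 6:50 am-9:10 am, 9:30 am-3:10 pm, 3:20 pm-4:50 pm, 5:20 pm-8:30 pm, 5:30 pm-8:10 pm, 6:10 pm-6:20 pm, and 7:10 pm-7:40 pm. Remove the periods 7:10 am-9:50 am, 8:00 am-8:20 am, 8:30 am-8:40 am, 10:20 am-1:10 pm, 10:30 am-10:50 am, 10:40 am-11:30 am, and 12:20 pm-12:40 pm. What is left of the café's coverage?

6:50 am-7:10 am, 9:50 am-10:20 am, 1:10 pm-3:10 pm, 3:20 pm-4:50 pm, 5:20 pm-8:30 pm

First set merges to 6:50 am-9:10 am, 9:30 am-3:10 pm, 3:20 pm-4:50 pm, 5:20 pm-8:30 pm.
Second set merges to 7:10 am-9:50 am, 10:20 am-1:10 pm.
6:50 am-9:10 am with B removed leaves 6:50 am-7:10 am.
9:30 am-3:10 pm with B removed leaves 9:50 am-10:20 am, 1:10 pm-3:10 pm.
3:20 pm-4:50 pm is untouched.
5:20 pm-8:30 pm is untouched.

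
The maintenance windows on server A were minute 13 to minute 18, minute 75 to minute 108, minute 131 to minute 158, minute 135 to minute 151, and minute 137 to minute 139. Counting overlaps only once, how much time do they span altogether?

65 minutes

Merged: minute 13 to minute 18, minute 75 to minute 108, minute 131 to minute 158.
Lengths: 5 minutes + 33 minutes + 27 minutes = 65 minutes.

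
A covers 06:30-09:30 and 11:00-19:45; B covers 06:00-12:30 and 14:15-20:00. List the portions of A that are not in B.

12:30–14:15

06:30–09:30 lies entirely inside B → drops out.
11:00–19:45 with B removed leaves 12:30–14:15.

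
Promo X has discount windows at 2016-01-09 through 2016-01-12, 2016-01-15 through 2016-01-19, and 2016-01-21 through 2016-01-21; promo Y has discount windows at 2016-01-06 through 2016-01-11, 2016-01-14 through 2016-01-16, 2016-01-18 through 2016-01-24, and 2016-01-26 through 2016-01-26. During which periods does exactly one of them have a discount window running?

Only in the first: 2016-01-12 through 2016-01-12, 2016-01-17 through 2016-01-17.
Only in the second: 2016-01-06 through 2016-01-08, 2016-01-14 through 2016-01-14, 2016-01-20 through 2016-01-20, 2016-01-22 through 2016-01-24, 2016-01-26 through 2016-01-26.
Together these are the periods covered by exactly one.

2016-01-06 through 2016-01-08, 2016-01-12 through 2016-01-12, 2016-01-14 through 2016-01-14, 2016-01-17 through 2016-01-17, 2016-01-20 through 2016-01-20, 2016-01-22 through 2016-01-24, 2016-01-26 through 2016-01-26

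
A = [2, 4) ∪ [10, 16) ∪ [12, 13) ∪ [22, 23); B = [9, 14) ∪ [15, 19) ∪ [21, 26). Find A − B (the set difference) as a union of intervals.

[2, 4) ∪ [14, 15)

A, merged: [2, 4), [10, 16), [22, 23).
[2, 4): no B overlap → unchanged.
[10, 16) minus B → [14, 15).
[22, 23): fully covered by B → removed.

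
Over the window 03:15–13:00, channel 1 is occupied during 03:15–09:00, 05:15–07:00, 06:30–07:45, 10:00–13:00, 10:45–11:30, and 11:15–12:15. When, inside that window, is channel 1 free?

09:00-10:00

The merged coverage is 03:15-09:00, 10:00-13:00.
Uncovered inside 03:15-13:00: 09:00-10:00.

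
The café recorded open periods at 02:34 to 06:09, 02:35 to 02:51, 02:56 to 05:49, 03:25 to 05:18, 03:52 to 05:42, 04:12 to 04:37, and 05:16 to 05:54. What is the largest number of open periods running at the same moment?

5

Sweep endpoints in order; track running count of active intervals.
Peak of 5 reached at 04:12.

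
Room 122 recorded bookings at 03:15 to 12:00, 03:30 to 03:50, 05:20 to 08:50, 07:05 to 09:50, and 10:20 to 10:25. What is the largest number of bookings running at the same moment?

3

At 07:05, 3 of the intervals are simultaneously active.
No point has more.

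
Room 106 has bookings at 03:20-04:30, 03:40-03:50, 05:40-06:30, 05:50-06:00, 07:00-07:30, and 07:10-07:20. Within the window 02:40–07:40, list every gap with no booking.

After merging, the occupied span is 03:20–04:30, 05:40–06:30, 07:00–07:30.
Complement within 02:40–07:40: 02:40–03:20, 04:30–05:40, 06:30–07:00, 07:30–07:40.

02:40–03:20, 04:30–05:40, 06:30–07:00, 07:30–07:40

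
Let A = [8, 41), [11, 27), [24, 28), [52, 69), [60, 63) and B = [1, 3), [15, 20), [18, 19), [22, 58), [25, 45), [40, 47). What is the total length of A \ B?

Merge the first list: [8, 41), [52, 69).
Merge the second list: [1, 3), [15, 20), [22, 58).
A \ B = [8, 15), [20, 22), [58, 69).
Total: 7 + 2 + 11 = 20.

20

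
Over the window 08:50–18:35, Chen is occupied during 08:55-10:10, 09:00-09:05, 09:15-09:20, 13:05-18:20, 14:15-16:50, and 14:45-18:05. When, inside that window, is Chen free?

After merging, the occupied span is 08:55-10:10, 13:05-18:20.
Uncovered inside 08:50-18:35: 08:50-08:55, 10:10-13:05, 18:20-18:35.

08:50-08:55, 10:10-13:05, 18:20-18:35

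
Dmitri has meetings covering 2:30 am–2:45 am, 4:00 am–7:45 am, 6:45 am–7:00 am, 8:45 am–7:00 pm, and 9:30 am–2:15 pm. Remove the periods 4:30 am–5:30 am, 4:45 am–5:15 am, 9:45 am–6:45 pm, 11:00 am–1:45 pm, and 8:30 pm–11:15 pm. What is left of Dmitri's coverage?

First set merges to 2:30 am–2:45 am, 4:00 am–7:45 am, 8:45 am–7:00 pm.
Second set merges to 4:30 am–5:30 am, 9:45 am–6:45 pm, 8:30 pm–11:15 pm.
2:30 am–2:45 am is untouched.
4:00 am–7:45 am with B removed leaves 4:00 am–4:30 am, 5:30 am–7:45 am.
8:45 am–7:00 pm with B removed leaves 8:45 am–9:45 am, 6:45 pm–7:00 pm.

2:30 am–2:45 am, 4:00 am–4:30 am, 5:30 am–7:45 am, 8:45 am–9:45 am, 6:45 pm–7:00 pm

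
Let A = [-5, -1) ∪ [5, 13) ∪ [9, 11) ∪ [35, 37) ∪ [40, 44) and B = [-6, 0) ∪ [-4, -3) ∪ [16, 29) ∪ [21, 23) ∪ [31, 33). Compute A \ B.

[5, 13) ∪ [35, 37) ∪ [40, 44)

A, merged: [-5, -1), [5, 13), [35, 37), [40, 44).
B, merged: [-6, 0), [16, 29), [31, 33).
[-5, -1): entirely removed.
[5, 13): nothing removed.
[35, 37): nothing removed.
[40, 44): nothing removed.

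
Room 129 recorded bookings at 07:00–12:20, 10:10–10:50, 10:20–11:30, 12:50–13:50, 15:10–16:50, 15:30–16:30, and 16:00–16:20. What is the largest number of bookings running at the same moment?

3

At 10:20, 3 of the intervals are simultaneously active.
No point has more.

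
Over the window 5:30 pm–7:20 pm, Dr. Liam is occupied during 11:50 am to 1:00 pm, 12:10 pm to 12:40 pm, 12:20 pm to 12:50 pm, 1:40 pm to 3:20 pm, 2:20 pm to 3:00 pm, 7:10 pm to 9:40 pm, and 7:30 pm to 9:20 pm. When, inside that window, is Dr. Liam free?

After merging, the occupied span is 11:50 am–1:00 pm, 1:40 pm–3:20 pm, 7:10 pm–9:40 pm.
Uncovered inside 5:30 pm–7:20 pm: 5:30 pm–7:10 pm.

5:30 pm–7:10 pm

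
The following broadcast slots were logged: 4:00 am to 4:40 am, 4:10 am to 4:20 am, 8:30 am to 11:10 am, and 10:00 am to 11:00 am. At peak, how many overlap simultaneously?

Sweep endpoints in order; track running count of active intervals.
Peak of 2 reached at 4:10 am.

2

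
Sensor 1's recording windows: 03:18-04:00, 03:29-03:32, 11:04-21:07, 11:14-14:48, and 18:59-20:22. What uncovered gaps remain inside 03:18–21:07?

04:00–11:04

After merging, the occupied span is 03:18–04:00, 11:04–21:07.
Gaps within 03:18–21:07: 04:00–11:04.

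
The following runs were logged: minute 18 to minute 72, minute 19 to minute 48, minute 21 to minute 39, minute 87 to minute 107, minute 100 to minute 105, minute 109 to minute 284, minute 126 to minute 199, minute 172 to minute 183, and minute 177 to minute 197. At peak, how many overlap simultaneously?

Walk the sorted start/end points keeping a running depth.
The depth first hits 4 at minute 177.

4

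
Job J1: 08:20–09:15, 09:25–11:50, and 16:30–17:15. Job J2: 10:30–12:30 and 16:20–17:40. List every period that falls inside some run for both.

10:30-11:50, 16:30-17:15

08:20-09:15: no overlap with the second set.
09:25-11:50 meets the second set on 10:30-11:50.
16:30-17:15 meets the second set on 16:30-17:15.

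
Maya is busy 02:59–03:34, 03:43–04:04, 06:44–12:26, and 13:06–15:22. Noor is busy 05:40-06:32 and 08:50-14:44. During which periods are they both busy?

02:59–03:34: no overlap with the second set.
03:43–04:04: no overlap with the second set.
06:44–12:26 meets the second set on 08:50–12:26.
13:06–15:22 meets the second set on 13:06–14:44.

08:50–12:26, 13:06–14:44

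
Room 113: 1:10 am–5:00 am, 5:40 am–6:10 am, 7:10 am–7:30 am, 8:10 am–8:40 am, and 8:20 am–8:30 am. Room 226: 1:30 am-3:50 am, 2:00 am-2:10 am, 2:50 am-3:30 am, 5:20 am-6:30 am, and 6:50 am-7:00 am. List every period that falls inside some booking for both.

Merge the first list: 1:10 am–5:00 am, 5:40 am–6:10 am, 7:10 am–7:30 am, 8:10 am–8:40 am.
Merge the second list: 1:30 am–3:50 am, 5:20 am–6:30 am, 6:50 am–7:00 am.
1:10 am–5:00 am ∩ B → 1:30 am–3:50 am.
5:40 am–6:10 am ∩ B → 5:40 am–6:10 am.
7:10 am–7:30 am meets no B interval.
8:10 am–8:40 am meets no B interval.

1:30 am–3:50 am, 5:40 am–6:10 am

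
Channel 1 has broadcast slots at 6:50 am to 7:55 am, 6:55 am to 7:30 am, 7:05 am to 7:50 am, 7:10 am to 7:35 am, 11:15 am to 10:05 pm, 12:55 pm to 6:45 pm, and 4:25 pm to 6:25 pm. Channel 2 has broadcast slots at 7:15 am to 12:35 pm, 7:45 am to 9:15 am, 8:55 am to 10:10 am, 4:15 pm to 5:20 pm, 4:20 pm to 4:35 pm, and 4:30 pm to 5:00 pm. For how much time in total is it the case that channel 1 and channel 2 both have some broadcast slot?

Merge the first list: 6:50 am-7:55 am, 11:15 am-10:05 pm.
Merge the second list: 7:15 am-12:35 pm, 4:15 pm-5:20 pm.
A ∩ B = 7:15 am-7:55 am, 11:15 am-12:35 pm, 4:15 pm-5:20 pm.
Total: 40 min + 1 h 20 min + 1 h 5 min = 3 h 5 min.

3 h 5 min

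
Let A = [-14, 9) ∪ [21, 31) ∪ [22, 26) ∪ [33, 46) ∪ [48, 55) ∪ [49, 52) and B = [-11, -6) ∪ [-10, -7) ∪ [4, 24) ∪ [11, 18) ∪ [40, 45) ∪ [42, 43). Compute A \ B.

[-14, -11) ∪ [-6, 4) ∪ [24, 31) ∪ [33, 40) ∪ [45, 46) ∪ [48, 55)

First set merges to [-14, 9), [21, 31), [33, 46), [48, 55).
Second set merges to [-11, -6), [4, 24), [40, 45).
[-14, 9) \ B = [-14, -11), [-6, 4).
[21, 31) \ B = [24, 31).
[33, 46) \ B = [33, 40), [45, 46).
[48, 55): nothing removed.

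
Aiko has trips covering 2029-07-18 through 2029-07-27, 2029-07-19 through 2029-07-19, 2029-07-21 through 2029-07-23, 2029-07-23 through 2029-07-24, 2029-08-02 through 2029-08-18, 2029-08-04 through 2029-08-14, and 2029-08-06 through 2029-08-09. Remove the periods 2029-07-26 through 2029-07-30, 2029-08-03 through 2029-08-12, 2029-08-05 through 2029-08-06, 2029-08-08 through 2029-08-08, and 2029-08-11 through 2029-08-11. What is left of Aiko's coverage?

First set merges to 2029-07-18 through 2029-07-27, 2029-08-02 through 2029-08-18.
Second set merges to 2029-07-26 through 2029-07-30, 2029-08-03 through 2029-08-12.
2029-07-18 through 2029-07-27 minus B → 2029-07-18 through 2029-07-25.
2029-08-02 through 2029-08-18 minus B → 2029-08-02 through 2029-08-02, 2029-08-13 through 2029-08-18.

2029-07-18 through 2029-07-25, 2029-08-02 through 2029-08-02, 2029-08-13 through 2029-08-18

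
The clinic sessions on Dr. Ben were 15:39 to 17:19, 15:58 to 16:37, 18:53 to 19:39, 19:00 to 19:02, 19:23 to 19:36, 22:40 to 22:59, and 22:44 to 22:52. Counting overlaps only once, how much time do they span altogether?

Merged: 15:39–17:19, 18:53–19:39, 22:40–22:59.
Lengths: 1 h 40 min + 46 min + 19 min = 2 h 45 min.

2 h 45 min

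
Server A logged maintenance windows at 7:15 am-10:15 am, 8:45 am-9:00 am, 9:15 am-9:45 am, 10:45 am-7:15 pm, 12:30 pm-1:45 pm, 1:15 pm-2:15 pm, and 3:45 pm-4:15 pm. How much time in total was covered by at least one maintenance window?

Merged: 7:15 am–10:15 am, 10:45 am–7:15 pm.
Lengths: 3 h + 8 h 30 min = 11 h 30 min.

11 h 30 min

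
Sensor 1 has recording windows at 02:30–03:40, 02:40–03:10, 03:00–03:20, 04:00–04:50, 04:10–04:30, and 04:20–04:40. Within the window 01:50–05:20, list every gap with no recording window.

01:50–02:30, 03:40–04:00, 04:50–05:20

The merged coverage is 02:30–03:40, 04:00–04:50.
Gaps within 01:50–05:20: 01:50–02:30, 03:40–04:00, 04:50–05:20.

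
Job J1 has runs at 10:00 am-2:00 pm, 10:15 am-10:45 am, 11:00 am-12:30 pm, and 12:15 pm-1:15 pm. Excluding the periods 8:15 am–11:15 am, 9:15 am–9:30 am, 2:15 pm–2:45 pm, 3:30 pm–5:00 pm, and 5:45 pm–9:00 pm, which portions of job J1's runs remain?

First set merges to 10:00 am–2:00 pm.
Second set merges to 8:15 am–11:15 am, 2:15 pm–2:45 pm, 3:30 pm–5:00 pm, 5:45 pm–9:00 pm.
10:00 am–2:00 pm \ B = 11:15 am–2:00 pm.

11:15 am–2:00 pm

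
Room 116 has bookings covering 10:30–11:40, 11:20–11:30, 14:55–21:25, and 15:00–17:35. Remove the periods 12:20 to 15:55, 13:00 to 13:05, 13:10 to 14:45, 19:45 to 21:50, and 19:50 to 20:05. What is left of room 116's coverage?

A, merged: 10:30-11:40, 14:55-21:25.
B, merged: 12:20-15:55, 19:45-21:50.
10:30-11:40: no B overlap → unchanged.
14:55-21:25 minus B → 15:55-19:45.

10:30-11:40, 15:55-19:45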